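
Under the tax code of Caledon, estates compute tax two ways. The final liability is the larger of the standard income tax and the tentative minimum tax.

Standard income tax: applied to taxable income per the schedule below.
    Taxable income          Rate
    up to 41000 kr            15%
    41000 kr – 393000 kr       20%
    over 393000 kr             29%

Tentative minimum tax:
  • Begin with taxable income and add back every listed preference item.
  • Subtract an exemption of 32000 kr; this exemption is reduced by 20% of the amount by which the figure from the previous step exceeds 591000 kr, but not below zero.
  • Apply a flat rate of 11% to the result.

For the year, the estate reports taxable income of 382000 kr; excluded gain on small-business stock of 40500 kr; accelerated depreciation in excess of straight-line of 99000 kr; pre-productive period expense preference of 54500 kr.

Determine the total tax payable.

74350 kr

Standard income tax:
  41000 kr × 15% = 6150 kr
  341000 kr × 20% = 68200 kr
  → 74350 kr

Tentative minimum tax:
  Adjusted income: 382000 kr + 40500 kr + 99000 kr + 54500 kr = 576000 kr
  Exemption: 576000 kr ≤ 591000 kr, so full 32000 kr applies
  Base: 576000 kr − 32000 kr = 544000 kr
  544000 kr × 11% = 59840 kr

74350 kr > 59840 kr, so the standard income tax governs.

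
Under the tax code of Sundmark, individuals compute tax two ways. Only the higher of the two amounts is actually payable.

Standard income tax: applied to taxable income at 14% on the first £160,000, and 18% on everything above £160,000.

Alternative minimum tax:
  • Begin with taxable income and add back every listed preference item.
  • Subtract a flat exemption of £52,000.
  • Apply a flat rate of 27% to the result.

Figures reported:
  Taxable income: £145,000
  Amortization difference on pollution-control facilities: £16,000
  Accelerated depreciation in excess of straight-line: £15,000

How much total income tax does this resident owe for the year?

Alternative minimum tax:
  Adjusted income: £145,000 + £16,000 + £15,000 = £176,000
  Less exemption £52,000 → base £124,000
  £124,000 × 27% = £33,480

Standard income tax:
  £145,000 × 14% = £20,300

£33,480 > £20,300, so the alternative minimum tax is the binding amount.

£33,480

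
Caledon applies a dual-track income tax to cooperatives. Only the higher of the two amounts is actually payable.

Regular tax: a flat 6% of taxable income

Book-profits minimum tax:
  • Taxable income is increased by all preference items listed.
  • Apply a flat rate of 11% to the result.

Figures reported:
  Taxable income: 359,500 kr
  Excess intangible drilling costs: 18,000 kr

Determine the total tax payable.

41,525 kr

Book-profits minimum tax:
  Adjusted income: 359,500 kr + 18,000 kr = 377,500 kr
  377,500 kr × 11% = 41,525 kr

Regular tax:
  359,500 kr × 6% = 21,570 kr

41,525 kr > 21,570 kr, so the book-profits minimum tax is the binding amount.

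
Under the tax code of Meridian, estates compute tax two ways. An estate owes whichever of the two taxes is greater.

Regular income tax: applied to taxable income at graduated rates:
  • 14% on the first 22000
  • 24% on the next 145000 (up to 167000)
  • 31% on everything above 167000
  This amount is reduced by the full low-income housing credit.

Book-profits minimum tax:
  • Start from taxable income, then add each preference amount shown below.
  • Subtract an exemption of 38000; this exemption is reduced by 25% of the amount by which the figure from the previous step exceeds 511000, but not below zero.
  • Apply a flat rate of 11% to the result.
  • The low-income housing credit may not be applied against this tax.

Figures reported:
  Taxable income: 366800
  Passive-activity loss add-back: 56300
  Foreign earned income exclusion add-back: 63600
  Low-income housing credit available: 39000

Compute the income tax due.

60818

Book-profits minimum tax:
  Adjusted income: 366800 + 56300 + 63600 = 486700
  Exemption: 486700 ≤ 511000, so full 38000 applies
  Base: 486700 − 38000 = 448700
  448700 × 11% = 49357

Regular income tax:
  22000 × 14% = 3080
  145000 × 24% = 34800
  199800 × 31% = 61938
  → 99818
  Less low-income housing credit 39000 → 60818

60818 > 49357, so the regular income tax governs.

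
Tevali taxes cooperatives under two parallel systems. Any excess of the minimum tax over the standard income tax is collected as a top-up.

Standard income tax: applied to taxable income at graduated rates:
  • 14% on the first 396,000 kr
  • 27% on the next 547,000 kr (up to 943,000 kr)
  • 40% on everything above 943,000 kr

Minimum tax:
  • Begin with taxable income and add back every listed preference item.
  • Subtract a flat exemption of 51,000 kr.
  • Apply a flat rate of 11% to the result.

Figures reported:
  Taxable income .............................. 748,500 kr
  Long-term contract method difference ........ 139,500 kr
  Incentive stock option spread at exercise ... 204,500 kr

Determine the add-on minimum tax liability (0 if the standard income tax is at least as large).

Minimum tax:
  Adjusted income: 748,500 kr + 139,500 kr + 204,500 kr = 1,092,500 kr
  Less exemption 51,000 kr → base 1,041,500 kr
  1,041,500 kr × 11% = 114,565 kr

Standard income tax:
  396,000 kr × 14% = 55,440 kr
  352,500 kr × 27% = 95,175 kr
  → 150,615 kr

114,565 kr ≤ 150,615 kr, so no add-on is due.

0 kr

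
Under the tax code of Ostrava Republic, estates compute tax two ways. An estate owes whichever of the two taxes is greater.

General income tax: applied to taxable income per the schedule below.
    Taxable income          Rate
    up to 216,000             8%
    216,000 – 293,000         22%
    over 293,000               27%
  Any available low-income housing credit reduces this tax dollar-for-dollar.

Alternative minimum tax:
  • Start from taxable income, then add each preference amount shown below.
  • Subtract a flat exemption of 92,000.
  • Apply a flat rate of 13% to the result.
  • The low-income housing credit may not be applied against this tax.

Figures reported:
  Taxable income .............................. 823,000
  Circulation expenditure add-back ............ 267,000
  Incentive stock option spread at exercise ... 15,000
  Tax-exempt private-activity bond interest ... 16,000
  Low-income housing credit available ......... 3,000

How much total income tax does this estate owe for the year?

174,320

Alternative minimum tax:
  Adjusted income: 823,000 + 267,000 + 15,000 + 16,000 = 1,121,000
  Less exemption 92,000 → base 1,029,000
  1,029,000 × 13% = 133,770

General income tax:
  216,000 × 8% = 17,280
  77,000 × 22% = 16,940
  530,000 × 27% = 143,100
  → 177,320
  Less low-income housing credit 3,000 → 174,320

174,320 > 133,770, so the general income tax governs.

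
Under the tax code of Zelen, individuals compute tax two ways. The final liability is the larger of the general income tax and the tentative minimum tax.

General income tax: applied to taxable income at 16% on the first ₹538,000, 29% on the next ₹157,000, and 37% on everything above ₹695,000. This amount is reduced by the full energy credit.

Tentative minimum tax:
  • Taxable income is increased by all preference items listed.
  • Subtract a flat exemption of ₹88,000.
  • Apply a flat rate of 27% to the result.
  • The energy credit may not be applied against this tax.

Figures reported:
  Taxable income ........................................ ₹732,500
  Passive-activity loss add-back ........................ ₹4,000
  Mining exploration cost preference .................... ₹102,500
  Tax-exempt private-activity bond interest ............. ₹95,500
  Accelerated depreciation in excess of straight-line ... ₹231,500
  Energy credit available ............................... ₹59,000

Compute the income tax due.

₹291,060

General income tax:
  ₹538,000 × 16% = ₹86,080
  ₹157,000 × 29% = ₹45,530
  ₹37,500 × 37% = ₹13,875
  → ₹145,485
  Less energy credit ₹59,000 → ₹86,485

Tentative minimum tax:
  Adjusted income: ₹732,500 + ₹4,000 + ₹102,500 + ₹95,500 + ₹231,500 = ₹1,166,000
  Less exemption ₹88,000 → base ₹1,078,000
  ₹1,078,000 × 27% = ₹291,060

₹291,060 > ₹86,485, so the tentative minimum tax is the binding amount.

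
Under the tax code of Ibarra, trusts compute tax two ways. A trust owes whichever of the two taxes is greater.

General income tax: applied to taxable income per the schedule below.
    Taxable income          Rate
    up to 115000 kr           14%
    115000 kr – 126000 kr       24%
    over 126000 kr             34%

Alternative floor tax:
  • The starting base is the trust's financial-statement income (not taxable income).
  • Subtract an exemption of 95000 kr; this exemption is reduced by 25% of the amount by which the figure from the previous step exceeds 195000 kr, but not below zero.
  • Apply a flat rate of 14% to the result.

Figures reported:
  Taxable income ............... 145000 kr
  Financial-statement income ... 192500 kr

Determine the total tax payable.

General income tax:
  115000 kr × 14% = 16100 kr
  11000 kr × 24% = 2640 kr
  19000 kr × 34% = 6460 kr
  → 25200 kr

Alternative floor tax:
  Base (financial-statement income): 192500 kr
  Exemption: 192500 kr ≤ 195000 kr, so full 95000 kr applies
  Base: 192500 kr − 95000 kr = 97500 kr
  97500 kr × 14% = 13650 kr

25200 kr > 13650 kr, so the general income tax governs.

25200 kr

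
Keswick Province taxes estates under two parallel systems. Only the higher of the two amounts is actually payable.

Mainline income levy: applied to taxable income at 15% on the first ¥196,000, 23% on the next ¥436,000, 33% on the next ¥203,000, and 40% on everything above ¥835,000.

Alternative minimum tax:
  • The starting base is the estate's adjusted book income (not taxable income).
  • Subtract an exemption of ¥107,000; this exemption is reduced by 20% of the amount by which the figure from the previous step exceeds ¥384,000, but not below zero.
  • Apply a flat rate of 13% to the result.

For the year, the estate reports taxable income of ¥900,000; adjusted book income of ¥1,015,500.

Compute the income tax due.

¥222,670

Mainline income levy:
  ¥196,000 × 15% = ¥29,400
  ¥436,000 × 23% = ¥100,280
  ¥203,000 × 33% = ¥66,990
  ¥65,000 × 40% = ¥26,000
  → ¥222,670

Alternative minimum tax:
  Base (adjusted book income): ¥1,015,500
  Exemption: 20% × (¥1,015,500 − ¥384,000) = ¥126,300 ≥ ¥107,000, so the exemption is fully phased out
  Base: ¥1,015,500 − ¥0 = ¥1,015,500
  ¥1,015,500 × 13% = ¥132,015

¥222,670 > ¥132,015, so the mainline income levy governs.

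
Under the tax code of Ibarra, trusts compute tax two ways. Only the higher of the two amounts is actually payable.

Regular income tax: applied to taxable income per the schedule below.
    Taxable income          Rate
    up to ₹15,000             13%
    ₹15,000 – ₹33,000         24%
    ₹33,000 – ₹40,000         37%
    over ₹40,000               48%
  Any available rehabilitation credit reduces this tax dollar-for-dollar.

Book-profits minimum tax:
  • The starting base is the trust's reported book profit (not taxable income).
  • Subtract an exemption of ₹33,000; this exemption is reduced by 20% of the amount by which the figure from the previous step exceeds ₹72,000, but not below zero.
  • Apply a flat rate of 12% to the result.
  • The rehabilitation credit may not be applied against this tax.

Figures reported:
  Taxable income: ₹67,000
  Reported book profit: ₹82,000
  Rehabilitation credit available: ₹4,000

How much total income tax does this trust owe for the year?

₹17,820

Regular income tax:
  ₹15,000 × 13% = ₹1,950
  ₹18,000 × 24% = ₹4,320
  ₹7,000 × 37% = ₹2,590
  ₹27,000 × 48% = ₹12,960
  → ₹21,820
  Less rehabilitation credit ₹4,000 → ₹17,820

Book-profits minimum tax:
  Base (reported book profit): ₹82,000
  Exemption: ₹33,000 − 20% × (₹82,000 − ₹72,000) = ₹33,000 − ₹2,000 = ₹31,000
  Base: ₹82,000 − ₹31,000 = ₹51,000
  ₹51,000 × 12% = ₹6,120

₹17,820 > ₹6,120, so the regular income tax governs.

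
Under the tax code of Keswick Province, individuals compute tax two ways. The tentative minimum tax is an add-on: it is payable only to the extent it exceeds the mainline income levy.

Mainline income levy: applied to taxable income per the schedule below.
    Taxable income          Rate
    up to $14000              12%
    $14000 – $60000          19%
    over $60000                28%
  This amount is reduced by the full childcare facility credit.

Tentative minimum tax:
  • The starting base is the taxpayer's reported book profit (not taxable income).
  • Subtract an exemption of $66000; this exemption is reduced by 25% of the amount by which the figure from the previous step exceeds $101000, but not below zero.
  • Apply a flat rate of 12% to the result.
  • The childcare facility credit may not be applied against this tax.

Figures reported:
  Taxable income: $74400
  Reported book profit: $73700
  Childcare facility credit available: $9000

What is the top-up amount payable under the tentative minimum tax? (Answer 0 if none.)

$0

Mainline income levy:
  $14000 × 12% = $1680
  $46000 × 19% = $8740
  $14400 × 28% = $4032
  → $14452
  Less childcare facility credit $9000 → $5452

Tentative minimum tax:
  Base (reported book profit): $73700
  Exemption: $73700 ≤ $101000, so full $66000 applies
  Base: $73700 − $66000 = $7700
  $7700 × 12% = $924

$924 ≤ $5452, so no add-on is due.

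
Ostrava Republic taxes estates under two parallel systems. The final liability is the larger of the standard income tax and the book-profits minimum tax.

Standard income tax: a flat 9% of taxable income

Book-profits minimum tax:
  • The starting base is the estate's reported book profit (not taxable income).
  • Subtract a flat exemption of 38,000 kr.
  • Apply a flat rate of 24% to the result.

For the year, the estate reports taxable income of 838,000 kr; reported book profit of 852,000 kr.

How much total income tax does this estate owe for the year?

Standard income tax:
  838,000 kr × 9% = 75,420 kr

Book-profits minimum tax:
  Base (reported book profit): 852,000 kr
  Less exemption 38,000 kr → base 814,000 kr
  814,000 kr × 24% = 195,360 kr

195,360 kr > 75,420 kr, so the book-profits minimum tax is the binding amount.

195,360 kr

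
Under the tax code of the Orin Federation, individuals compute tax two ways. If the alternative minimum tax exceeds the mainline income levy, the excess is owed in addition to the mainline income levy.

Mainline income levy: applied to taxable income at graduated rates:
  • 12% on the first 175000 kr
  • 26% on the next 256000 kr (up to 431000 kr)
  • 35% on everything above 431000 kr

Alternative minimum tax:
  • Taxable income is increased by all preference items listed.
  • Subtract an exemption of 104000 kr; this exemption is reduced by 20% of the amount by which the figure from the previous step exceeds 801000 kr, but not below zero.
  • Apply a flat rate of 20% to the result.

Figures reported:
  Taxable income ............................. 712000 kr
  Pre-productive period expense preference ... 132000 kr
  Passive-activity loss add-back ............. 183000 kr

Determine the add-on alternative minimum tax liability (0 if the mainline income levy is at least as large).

Mainline income levy:
  175000 kr × 12% = 21000 kr
  256000 kr × 26% = 66560 kr
  281000 kr × 35% = 98350 kr
  → 185910 kr

Alternative minimum tax:
  Adjusted income: 712000 kr + 132000 kr + 183000 kr = 1027000 kr
  Exemption: 104000 kr − 20% × (1027000 kr − 801000 kr) = 104000 kr − 45200 kr = 58800 kr
  Base: 1027000 kr − 58800 kr = 968200 kr
  968200 kr × 20% = 193640 kr

Excess of alternative minimum tax over mainline income levy: 193640 kr − 185910 kr = 7730 kr.

7730 kr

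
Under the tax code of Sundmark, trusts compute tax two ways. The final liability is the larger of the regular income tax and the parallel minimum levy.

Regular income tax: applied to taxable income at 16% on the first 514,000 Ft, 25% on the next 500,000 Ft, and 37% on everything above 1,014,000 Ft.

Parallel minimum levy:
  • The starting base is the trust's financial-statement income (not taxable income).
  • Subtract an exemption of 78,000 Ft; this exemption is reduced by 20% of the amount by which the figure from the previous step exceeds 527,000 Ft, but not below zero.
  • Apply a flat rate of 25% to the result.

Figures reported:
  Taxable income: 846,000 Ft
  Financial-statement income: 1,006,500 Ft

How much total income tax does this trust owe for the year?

251,625 Ft

Parallel minimum levy:
  Base (financial-statement income): 1,006,500 Ft
  Exemption: 20% × (1,006,500 Ft − 527,000 Ft) = 95,900 Ft ≥ 78,000 Ft, so the exemption is fully phased out
  Base: 1,006,500 Ft − 0 Ft = 1,006,500 Ft
  1,006,500 Ft × 25% = 251,625 Ft

Regular income tax:
  514,000 Ft × 16% = 82,240 Ft
  332,000 Ft × 25% = 83,000 Ft
  → 165,240 Ft

251,625 Ft > 165,240 Ft, so the parallel minimum levy is the binding amount.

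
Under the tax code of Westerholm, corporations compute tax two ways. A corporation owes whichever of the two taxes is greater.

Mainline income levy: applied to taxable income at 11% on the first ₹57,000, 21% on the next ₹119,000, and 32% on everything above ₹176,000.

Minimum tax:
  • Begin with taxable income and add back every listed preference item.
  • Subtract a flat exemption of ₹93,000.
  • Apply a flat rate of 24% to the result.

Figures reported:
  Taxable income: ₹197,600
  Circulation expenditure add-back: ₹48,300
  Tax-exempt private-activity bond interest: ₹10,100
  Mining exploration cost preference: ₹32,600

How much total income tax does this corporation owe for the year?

Minimum tax:
  Adjusted income: ₹197,600 + ₹48,300 + ₹10,100 + ₹32,600 = ₹288,600
  Less exemption ₹93,000 → base ₹195,600
  ₹195,600 × 24% = ₹46,944

Mainline income levy:
  ₹57,000 × 11% = ₹6,270
  ₹119,000 × 21% = ₹24,990
  ₹21,600 × 32% = ₹6,912
  → ₹38,172

₹46,944 > ₹38,172, so the minimum tax is the binding amount.

₹46,944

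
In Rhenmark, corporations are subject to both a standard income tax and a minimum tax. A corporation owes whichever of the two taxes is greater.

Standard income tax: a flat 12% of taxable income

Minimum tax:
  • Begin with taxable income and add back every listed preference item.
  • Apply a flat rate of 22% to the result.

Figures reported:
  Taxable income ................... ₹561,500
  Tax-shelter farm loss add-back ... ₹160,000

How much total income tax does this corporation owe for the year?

₹158,730

Minimum tax:
  Adjusted income: ₹561,500 + ₹160,000 = ₹721,500
  ₹721,500 × 22% = ₹158,730

Standard income tax:
  ₹561,500 × 12% = ₹67,380

₹158,730 > ₹67,380, so the minimum tax is the binding amount.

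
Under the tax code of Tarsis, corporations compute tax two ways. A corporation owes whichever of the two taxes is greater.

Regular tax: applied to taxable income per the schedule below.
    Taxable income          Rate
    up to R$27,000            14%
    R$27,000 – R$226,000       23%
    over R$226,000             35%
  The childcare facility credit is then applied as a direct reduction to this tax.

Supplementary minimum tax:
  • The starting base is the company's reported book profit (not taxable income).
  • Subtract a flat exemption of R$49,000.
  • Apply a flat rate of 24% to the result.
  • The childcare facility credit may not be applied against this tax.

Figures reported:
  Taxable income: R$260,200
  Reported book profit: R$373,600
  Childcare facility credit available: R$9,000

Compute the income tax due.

Supplementary minimum tax:
  Base (reported book profit): R$373,600
  Less exemption R$49,000 → base R$324,600
  R$324,600 × 24% = R$77,904

Regular tax:
  R$27,000 × 14% = R$3,780
  R$199,000 × 23% = R$45,770
  R$34,200 × 35% = R$11,970
  → R$61,520
  Less childcare facility credit R$9,000 → R$52,520

R$77,904 > R$52,520, so the supplementary minimum tax is the binding amount.

R$77,904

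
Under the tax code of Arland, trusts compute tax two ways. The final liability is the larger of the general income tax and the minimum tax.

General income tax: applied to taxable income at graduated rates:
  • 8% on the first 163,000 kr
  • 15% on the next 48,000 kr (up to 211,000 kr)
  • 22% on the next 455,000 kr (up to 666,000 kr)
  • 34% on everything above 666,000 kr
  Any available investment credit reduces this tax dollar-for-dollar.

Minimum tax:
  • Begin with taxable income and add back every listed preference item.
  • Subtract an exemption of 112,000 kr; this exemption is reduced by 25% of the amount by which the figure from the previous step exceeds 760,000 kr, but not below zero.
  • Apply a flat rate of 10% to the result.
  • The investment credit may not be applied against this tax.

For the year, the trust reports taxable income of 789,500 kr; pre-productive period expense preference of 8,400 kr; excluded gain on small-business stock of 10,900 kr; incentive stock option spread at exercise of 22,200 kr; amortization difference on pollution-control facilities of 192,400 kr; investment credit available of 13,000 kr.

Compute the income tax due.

Minimum tax:
  Adjusted income: 789,500 kr + 8,400 kr + 10,900 kr + 22,200 kr + 192,400 kr = 1,023,400 kr
  Exemption: 112,000 kr − 25% × (1,023,400 kr − 760,000 kr) = 112,000 kr − 65,850 kr = 46,150 kr
  Base: 1,023,400 kr − 46,150 kr = 977,250 kr
  977,250 kr × 10% = 97,725 kr

General income tax:
  163,000 kr × 8% = 13,040 kr
  48,000 kr × 15% = 7,200 kr
  455,000 kr × 22% = 100,100 kr
  123,500 kr × 34% = 41,990 kr
  → 162,330 kr
  Less investment credit 13,000 kr → 149,330 kr

149,330 kr > 97,725 kr, so the general income tax governs.

149,330 kr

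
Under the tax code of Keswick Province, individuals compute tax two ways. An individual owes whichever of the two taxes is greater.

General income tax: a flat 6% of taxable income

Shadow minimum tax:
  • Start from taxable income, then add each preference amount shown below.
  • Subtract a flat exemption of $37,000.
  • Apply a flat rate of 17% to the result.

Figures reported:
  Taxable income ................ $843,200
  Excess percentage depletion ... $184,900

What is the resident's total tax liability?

$168,487

General income tax:
  $843,200 × 6% = $50,592

Shadow minimum tax:
  Adjusted income: $843,200 + $184,900 = $1,028,100
  Less exemption $37,000 → base $991,100
  $991,100 × 17% = $168,487

$168,487 > $50,592, so the shadow minimum tax is the binding amount.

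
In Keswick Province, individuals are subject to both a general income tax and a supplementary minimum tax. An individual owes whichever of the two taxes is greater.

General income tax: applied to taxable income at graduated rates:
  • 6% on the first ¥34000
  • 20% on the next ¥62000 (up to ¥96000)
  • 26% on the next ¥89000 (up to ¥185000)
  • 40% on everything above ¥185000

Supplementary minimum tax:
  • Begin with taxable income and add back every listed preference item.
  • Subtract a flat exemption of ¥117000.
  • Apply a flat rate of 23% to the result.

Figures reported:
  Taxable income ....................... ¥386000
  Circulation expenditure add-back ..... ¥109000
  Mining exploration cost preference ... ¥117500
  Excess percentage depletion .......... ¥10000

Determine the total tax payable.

General income tax:
  ¥34000 × 6% = ¥2040
  ¥62000 × 20% = ¥12400
  ¥89000 × 26% = ¥23140
  ¥201000 × 40% = ¥80400
  → ¥117980

Supplementary minimum tax:
  Adjusted income: ¥386000 + ¥109000 + ¥117500 + ¥10000 = ¥622500
  Less exemption ¥117000 → base ¥505500
  ¥505500 × 23% = ¥116265

¥117980 > ¥116265, so the general income tax governs.

¥117980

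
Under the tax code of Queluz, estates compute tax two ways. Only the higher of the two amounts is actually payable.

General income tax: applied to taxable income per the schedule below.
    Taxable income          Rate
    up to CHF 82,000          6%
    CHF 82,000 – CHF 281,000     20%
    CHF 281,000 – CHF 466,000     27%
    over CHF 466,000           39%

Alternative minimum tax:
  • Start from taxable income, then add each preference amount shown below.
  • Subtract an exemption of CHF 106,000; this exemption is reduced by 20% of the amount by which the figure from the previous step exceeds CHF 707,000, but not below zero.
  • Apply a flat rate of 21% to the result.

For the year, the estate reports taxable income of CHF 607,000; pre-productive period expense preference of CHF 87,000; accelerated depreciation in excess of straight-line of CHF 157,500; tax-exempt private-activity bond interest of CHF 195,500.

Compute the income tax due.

CHF 211,890

Alternative minimum tax:
  Adjusted income: CHF 607,000 + CHF 87,000 + CHF 157,500 + CHF 195,500 = CHF 1,047,000
  Exemption: CHF 106,000 − 20% × (CHF 1,047,000 − CHF 707,000) = CHF 106,000 − CHF 68,000 = CHF 38,000
  Base: CHF 1,047,000 − CHF 38,000 = CHF 1,009,000
  CHF 1,009,000 × 21% = CHF 211,890

General income tax:
  CHF 82,000 × 6% = CHF 4,920
  CHF 199,000 × 20% = CHF 39,800
  CHF 185,000 × 27% = CHF 49,950
  CHF 141,000 × 39% = CHF 54,990
  → CHF 149,660

CHF 211,890 > CHF 149,660, so the alternative minimum tax is the binding amount.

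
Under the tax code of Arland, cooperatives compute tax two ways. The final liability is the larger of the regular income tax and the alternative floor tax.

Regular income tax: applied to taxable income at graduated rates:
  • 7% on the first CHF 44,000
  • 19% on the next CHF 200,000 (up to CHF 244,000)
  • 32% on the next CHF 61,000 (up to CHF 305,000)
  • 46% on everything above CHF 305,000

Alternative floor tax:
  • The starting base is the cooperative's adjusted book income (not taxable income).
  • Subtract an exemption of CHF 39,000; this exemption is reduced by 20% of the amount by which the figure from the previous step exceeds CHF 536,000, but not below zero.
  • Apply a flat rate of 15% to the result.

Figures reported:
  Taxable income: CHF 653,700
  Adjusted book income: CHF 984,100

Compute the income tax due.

Regular income tax:
  CHF 44,000 × 7% = CHF 3,080
  CHF 200,000 × 19% = CHF 38,000
  CHF 61,000 × 32% = CHF 19,520
  CHF 348,700 × 46% = CHF 160,402
  → CHF 221,002

Alternative floor tax:
  Base (adjusted book income): CHF 984,100
  Exemption: 20% × (CHF 984,100 − CHF 536,000) = CHF 89,620 ≥ CHF 39,000, so the exemption is fully phased out
  Base: CHF 984,100 − CHF 0 = CHF 984,100
  CHF 984,100 × 15% = CHF 147,615

CHF 221,002 > CHF 147,615, so the regular income tax governs.

CHF 221,002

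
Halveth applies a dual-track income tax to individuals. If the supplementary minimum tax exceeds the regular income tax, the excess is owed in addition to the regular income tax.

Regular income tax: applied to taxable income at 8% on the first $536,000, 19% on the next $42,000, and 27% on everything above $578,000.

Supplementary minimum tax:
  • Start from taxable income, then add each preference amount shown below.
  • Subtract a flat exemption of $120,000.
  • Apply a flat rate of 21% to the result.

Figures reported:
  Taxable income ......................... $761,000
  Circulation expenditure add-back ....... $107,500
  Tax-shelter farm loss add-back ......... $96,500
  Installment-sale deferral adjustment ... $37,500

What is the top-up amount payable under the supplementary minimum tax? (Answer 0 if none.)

$85,055

Regular income tax:
  $536,000 × 8% = $42,880
  $42,000 × 19% = $7,980
  $183,000 × 27% = $49,410
  → $100,270

Supplementary minimum tax:
  Adjusted income: $761,000 + $107,500 + $96,500 + $37,500 = $1,002,500
  Less exemption $120,000 → base $882,500
  $882,500 × 21% = $185,325

Excess of supplementary minimum tax over regular income tax: $185,325 − $100,270 = $85,055.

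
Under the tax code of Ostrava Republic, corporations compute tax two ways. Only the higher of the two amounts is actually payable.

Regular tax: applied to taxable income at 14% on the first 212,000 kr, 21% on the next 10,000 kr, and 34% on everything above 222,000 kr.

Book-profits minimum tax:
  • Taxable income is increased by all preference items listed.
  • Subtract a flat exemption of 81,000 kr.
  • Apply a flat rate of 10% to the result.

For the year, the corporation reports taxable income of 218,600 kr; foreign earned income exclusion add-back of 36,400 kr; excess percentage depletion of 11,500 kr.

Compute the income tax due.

Book-profits minimum tax:
  Adjusted income: 218,600 kr + 36,400 kr + 11,500 kr = 266,500 kr
  Less exemption 81,000 kr → base 185,500 kr
  185,500 kr × 10% = 18,550 kr

Regular tax:
  212,000 kr × 14% = 29,680 kr
  6,600 kr × 21% = 1,386 kr
  → 31,066 kr

31,066 kr > 18,550 kr, so the regular tax governs.

31,066 kr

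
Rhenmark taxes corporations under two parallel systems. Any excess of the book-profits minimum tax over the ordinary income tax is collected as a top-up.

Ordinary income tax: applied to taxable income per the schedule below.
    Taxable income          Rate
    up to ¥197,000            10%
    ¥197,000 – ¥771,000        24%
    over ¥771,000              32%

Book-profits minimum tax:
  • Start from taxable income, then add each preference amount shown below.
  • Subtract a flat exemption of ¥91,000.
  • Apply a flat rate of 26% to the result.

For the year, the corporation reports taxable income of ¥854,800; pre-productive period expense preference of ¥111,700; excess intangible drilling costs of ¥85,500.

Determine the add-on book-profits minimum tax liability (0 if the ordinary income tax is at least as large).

¥65,584

Book-profits minimum tax:
  Adjusted income: ¥854,800 + ¥111,700 + ¥85,500 = ¥1,052,000
  Less exemption ¥91,000 → base ¥961,000
  ¥961,000 × 26% = ¥249,860

Ordinary income tax:
  ¥197,000 × 10% = ¥19,700
  ¥574,000 × 24% = ¥137,760
  ¥83,800 × 32% = ¥26,816
  → ¥184,276

Excess of book-profits minimum tax over ordinary income tax: ¥249,860 − ¥184,276 = ¥65,584.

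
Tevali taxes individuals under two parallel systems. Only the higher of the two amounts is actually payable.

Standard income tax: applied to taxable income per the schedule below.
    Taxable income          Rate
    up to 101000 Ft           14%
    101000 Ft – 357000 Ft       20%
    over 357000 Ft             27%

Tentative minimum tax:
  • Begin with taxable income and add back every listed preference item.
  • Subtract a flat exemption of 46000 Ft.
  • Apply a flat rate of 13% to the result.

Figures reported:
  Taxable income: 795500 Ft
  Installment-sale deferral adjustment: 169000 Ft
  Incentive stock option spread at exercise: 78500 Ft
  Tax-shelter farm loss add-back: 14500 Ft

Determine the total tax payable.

Tentative minimum tax:
  Adjusted income: 795500 Ft + 169000 Ft + 78500 Ft + 14500 Ft = 1057500 Ft
  Less exemption 46000 Ft → base 1011500 Ft
  1011500 Ft × 13% = 131495 Ft

Standard income tax:
  101000 Ft × 14% = 14140 Ft
  256000 Ft × 20% = 51200 Ft
  438500 Ft × 27% = 118395 Ft
  → 183735 Ft

183735 Ft > 131495 Ft, so the standard income tax governs.

183735 Ft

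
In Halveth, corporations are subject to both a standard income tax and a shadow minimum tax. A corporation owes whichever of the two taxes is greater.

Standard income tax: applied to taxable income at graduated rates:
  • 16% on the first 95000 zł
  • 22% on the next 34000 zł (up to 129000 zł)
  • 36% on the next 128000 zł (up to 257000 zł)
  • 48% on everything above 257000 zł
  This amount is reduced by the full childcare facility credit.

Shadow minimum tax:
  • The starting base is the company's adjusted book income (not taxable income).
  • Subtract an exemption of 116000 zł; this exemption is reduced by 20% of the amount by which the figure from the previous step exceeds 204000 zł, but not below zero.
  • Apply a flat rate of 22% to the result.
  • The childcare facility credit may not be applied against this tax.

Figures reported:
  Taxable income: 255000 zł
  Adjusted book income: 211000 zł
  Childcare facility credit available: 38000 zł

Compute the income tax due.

30040 zł

Shadow minimum tax:
  Base (adjusted book income): 211000 zł
  Exemption: 116000 zł − 20% × (211000 zł − 204000 zł) = 116000 zł − 1400 zł = 114600 zł
  Base: 211000 zł − 114600 zł = 96400 zł
  96400 zł × 22% = 21208 zł

Standard income tax:
  95000 zł × 16% = 15200 zł
  34000 zł × 22% = 7480 zł
  126000 zł × 36% = 45360 zł
  → 68040 zł
  Less childcare facility credit 38000 zł → 30040 zł

30040 zł > 21208 zł, so the standard income tax governs.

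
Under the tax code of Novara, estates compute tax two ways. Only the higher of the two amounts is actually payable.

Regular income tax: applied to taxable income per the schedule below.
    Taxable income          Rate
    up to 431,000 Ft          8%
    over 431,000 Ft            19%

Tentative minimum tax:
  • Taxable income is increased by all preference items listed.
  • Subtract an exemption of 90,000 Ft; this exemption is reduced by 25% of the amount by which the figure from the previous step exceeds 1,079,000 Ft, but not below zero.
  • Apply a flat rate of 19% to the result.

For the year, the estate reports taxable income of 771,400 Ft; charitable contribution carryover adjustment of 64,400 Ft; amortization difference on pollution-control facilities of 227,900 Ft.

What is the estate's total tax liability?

Tentative minimum tax:
  Adjusted income: 771,400 Ft + 64,400 Ft + 227,900 Ft = 1,063,700 Ft
  Exemption: 1,063,700 Ft ≤ 1,079,000 Ft, so full 90,000 Ft applies
  Base: 1,063,700 Ft − 90,000 Ft = 973,700 Ft
  973,700 Ft × 19% = 185,003 Ft

Regular income tax:
  431,000 Ft × 8% = 34,480 Ft
  340,400 Ft × 19% = 64,676 Ft
  → 99,156 Ft

185,003 Ft > 99,156 Ft, so the tentative minimum tax is the binding amount.

185,003 Ft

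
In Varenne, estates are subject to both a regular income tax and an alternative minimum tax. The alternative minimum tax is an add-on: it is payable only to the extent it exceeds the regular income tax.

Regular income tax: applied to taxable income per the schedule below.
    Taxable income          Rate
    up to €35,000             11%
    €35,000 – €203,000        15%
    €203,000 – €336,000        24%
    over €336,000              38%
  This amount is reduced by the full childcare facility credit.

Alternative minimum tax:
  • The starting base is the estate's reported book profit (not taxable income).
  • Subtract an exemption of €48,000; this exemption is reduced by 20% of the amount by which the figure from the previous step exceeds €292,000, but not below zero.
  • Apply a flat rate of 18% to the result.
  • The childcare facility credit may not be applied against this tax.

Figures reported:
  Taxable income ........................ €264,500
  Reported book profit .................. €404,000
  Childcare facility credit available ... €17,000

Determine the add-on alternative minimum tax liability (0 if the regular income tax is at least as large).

€41,302

Regular income tax:
  €35,000 × 11% = €3,850
  €168,000 × 15% = €25,200
  €61,500 × 24% = €14,760
  → €43,810
  Less childcare facility credit €17,000 → €26,810

Alternative minimum tax:
  Base (reported book profit): €404,000
  Exemption: €48,000 − 20% × (€404,000 − €292,000) = €48,000 − €22,400 = €25,600
  Base: €404,000 − €25,600 = €378,400
  €378,400 × 18% = €68,112

Excess of alternative minimum tax over regular income tax: €68,112 − €26,810 = €41,302.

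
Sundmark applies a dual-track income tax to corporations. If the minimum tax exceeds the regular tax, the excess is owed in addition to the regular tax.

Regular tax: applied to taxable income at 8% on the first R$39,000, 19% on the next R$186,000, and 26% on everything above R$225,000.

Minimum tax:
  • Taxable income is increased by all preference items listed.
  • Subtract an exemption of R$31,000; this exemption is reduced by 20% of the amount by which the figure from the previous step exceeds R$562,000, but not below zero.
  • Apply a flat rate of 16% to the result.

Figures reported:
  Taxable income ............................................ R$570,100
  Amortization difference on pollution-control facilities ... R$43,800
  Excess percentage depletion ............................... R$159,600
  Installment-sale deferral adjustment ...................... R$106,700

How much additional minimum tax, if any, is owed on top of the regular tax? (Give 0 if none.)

R$12,646

Regular tax:
  R$39,000 × 8% = R$3,120
  R$186,000 × 19% = R$35,340
  R$345,100 × 26% = R$89,726
  → R$128,186

Minimum tax:
  Adjusted income: R$570,100 + R$43,800 + R$159,600 + R$106,700 = R$880,200
  Exemption: 20% × (R$880,200 − R$562,000) = R$63,640 ≥ R$31,000, so the exemption is fully phased out
  Base: R$880,200 − R$0 = R$880,200
  R$880,200 × 16% = R$140,832

Excess of minimum tax over regular tax: R$140,832 − R$128,186 = R$12,646.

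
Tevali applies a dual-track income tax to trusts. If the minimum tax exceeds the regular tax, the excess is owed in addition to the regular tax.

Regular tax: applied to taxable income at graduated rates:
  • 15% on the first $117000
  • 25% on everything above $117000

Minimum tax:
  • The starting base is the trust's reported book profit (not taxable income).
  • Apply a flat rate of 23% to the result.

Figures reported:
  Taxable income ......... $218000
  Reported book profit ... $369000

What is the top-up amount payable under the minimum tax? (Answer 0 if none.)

$42070

Regular tax:
  $117000 × 15% = $17550
  $101000 × 25% = $25250
  → $42800

Minimum tax:
  Base (reported book profit): $369000
  $369000 × 23% = $84870

Excess of minimum tax over regular tax: $84870 − $42800 = $42070.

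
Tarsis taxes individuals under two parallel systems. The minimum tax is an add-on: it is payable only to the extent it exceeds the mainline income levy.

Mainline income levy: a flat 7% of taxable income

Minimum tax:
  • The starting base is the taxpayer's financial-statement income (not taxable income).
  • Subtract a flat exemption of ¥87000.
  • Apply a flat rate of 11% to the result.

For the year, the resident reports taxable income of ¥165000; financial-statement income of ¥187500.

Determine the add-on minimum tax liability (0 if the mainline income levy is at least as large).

Minimum tax:
  Base (financial-statement income): ¥187500
  Less exemption ¥87000 → base ¥100500
  ¥100500 × 11% = ¥11055

Mainline income levy:
  ¥165000 × 7% = ¥11550

¥11055 ≤ ¥11550, so no add-on is due.

¥0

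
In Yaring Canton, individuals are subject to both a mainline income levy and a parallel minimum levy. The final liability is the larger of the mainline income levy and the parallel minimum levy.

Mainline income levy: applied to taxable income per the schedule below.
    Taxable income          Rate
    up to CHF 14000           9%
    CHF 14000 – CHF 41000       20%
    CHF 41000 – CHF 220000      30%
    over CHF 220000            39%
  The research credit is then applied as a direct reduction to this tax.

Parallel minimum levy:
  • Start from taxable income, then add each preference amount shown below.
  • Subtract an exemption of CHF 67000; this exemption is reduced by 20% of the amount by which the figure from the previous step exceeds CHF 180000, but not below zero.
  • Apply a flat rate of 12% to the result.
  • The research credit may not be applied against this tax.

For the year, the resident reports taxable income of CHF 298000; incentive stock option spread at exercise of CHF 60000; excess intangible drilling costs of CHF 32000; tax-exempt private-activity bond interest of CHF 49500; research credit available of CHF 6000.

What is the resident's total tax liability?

Parallel minimum levy:
  Adjusted income: CHF 298000 + CHF 60000 + CHF 32000 + CHF 49500 = CHF 439500
  Exemption: CHF 67000 − 20% × (CHF 439500 − CHF 180000) = CHF 67000 − CHF 51900 = CHF 15100
  Base: CHF 439500 − CHF 15100 = CHF 424400
  CHF 424400 × 12% = CHF 50928

Mainline income levy:
  CHF 14000 × 9% = CHF 1260
  CHF 27000 × 20% = CHF 5400
  CHF 179000 × 30% = CHF 53700
  CHF 78000 × 39% = CHF 30420
  → CHF 90780
  Less research credit CHF 6000 → CHF 84780

CHF 84780 > CHF 50928, so the mainline income levy governs.

CHF 84780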